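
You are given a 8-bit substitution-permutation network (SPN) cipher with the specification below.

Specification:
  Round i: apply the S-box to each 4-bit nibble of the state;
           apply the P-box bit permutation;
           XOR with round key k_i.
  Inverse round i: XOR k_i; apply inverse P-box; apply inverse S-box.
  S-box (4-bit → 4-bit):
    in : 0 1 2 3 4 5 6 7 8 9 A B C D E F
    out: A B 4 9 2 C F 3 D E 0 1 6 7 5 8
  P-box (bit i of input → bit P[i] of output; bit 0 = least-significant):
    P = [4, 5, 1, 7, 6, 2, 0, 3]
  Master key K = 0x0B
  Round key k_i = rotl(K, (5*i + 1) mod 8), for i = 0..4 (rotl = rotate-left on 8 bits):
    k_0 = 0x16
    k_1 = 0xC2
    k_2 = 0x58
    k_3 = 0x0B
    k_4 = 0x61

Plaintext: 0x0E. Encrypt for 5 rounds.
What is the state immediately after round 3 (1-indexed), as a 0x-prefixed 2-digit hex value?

0x73

s_0 = plaintext = 0x0E
s_1 = Round(s_0, k_0) = 0x08
s_2 = Round(s_1, k_1) = 0x5C
s_3 = Round(s_2, k_2) = 0x73
s_4 = Round(s_3, k_3) = 0xDF
s_5 = Round(s_4, k_4) = 0xA4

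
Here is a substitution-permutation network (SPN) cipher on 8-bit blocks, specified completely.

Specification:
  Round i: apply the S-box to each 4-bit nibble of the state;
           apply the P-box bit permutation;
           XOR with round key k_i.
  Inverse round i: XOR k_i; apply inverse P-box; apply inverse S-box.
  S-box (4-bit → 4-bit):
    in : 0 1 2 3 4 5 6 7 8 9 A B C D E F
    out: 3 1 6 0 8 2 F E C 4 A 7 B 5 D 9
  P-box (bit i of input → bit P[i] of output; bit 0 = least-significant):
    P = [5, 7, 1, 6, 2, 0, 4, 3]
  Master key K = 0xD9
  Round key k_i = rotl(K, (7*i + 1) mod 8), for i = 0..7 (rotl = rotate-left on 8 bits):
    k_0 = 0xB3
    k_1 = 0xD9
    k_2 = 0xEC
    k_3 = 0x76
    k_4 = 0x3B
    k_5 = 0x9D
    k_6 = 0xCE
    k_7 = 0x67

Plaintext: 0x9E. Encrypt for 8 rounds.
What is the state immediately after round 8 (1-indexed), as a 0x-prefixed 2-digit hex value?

0xED

s_0 = plaintext = 0x9E
s_1 = Round(s_0, k_0) = 0xC1
s_2 = Round(s_1, k_1) = 0xF4
s_3 = Round(s_2, k_2) = 0xA0
s_4 = Round(s_3, k_3) = 0xDF
s_5 = Round(s_4, k_4) = 0x4F
s_6 = Round(s_5, k_5) = 0xF5
s_7 = Round(s_6, k_6) = 0x42
s_8 = Round(s_7, k_7) = 0xED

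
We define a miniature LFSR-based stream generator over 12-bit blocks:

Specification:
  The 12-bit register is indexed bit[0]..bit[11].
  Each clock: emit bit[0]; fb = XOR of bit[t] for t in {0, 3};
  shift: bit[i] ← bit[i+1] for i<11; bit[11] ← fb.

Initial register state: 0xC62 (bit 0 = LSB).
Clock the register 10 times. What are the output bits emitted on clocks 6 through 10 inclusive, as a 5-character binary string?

11000

reg_0 = 0xC62
clock 1: out=0, reg = 0x631
clock 2: out=1, reg = 0xB18
clock 3: out=0, reg = 0xD8C
clock 4: out=0, reg = 0xEC6
clock 5: out=0, reg = 0x763
clock 6: out=1, reg = 0xBB1
clock 7: out=1, reg = 0xDD8
clock 8: out=0, reg = 0xEEC
clock 9: out=0, reg = 0xF76
clock 10: out=0, reg = 0x7BB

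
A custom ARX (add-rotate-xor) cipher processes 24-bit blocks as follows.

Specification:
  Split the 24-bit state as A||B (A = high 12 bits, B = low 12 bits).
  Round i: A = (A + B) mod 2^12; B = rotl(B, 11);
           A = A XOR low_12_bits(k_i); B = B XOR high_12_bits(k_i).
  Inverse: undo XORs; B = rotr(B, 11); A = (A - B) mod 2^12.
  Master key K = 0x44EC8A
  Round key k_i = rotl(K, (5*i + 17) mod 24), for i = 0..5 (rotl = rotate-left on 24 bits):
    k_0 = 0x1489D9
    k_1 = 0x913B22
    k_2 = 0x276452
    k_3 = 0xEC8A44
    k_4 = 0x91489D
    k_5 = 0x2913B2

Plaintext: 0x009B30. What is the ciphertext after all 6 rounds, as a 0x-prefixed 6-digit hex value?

0x33A250

s_0 = plaintext = 0x009B30
s_1 = Round(s_0, k_0) = 0x2E04D0
s_2 = Round(s_1, k_1) = 0xC92B7B
s_3 = Round(s_2, k_2) = 0xC5FFCB
s_4 = Round(s_3, k_3) = 0x66E12D
s_5 = Round(s_4, k_4) = 0xF06182
s_6 = Round(s_5, k_5) = 0x33A250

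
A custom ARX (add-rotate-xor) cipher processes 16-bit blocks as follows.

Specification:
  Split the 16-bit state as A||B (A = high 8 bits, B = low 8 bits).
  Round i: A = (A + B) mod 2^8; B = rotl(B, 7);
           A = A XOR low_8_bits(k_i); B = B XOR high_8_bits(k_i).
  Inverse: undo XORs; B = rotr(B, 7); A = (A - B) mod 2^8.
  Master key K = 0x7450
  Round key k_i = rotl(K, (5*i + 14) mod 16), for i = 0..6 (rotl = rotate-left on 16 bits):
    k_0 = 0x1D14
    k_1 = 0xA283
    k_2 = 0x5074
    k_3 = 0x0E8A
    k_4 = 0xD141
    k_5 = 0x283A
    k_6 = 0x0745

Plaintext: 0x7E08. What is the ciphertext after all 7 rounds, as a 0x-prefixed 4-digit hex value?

0xC8D2

s_0 = plaintext = 0x7E08
s_1 = Round(s_0, k_0) = 0x9219
s_2 = Round(s_1, k_1) = 0x282E
s_3 = Round(s_2, k_2) = 0x2247
s_4 = Round(s_3, k_3) = 0xE3AD
s_5 = Round(s_4, k_4) = 0xD107
s_6 = Round(s_5, k_5) = 0xE2AB
s_7 = Round(s_6, k_6) = 0xC8D2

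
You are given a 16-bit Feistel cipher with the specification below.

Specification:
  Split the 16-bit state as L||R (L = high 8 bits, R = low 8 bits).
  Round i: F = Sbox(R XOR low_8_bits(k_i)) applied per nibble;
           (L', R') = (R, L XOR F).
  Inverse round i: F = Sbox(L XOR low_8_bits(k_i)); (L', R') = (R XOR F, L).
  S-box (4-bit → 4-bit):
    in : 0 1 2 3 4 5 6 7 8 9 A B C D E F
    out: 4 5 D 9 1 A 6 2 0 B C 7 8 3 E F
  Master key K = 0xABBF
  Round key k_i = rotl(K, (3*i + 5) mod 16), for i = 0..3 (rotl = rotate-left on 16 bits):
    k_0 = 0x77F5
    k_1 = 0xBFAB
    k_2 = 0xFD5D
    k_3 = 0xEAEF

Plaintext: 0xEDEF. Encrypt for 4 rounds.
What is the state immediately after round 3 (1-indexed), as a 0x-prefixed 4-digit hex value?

0xB35F

s_0 = plaintext = 0xEDEF
s_1 = Round(s_0, k_0) = 0xEFB1
s_2 = Round(s_1, k_1) = 0xB1B3
s_3 = Round(s_2, k_2) = 0xB35F
s_4 = Round(s_3, k_3) = 0x5FC7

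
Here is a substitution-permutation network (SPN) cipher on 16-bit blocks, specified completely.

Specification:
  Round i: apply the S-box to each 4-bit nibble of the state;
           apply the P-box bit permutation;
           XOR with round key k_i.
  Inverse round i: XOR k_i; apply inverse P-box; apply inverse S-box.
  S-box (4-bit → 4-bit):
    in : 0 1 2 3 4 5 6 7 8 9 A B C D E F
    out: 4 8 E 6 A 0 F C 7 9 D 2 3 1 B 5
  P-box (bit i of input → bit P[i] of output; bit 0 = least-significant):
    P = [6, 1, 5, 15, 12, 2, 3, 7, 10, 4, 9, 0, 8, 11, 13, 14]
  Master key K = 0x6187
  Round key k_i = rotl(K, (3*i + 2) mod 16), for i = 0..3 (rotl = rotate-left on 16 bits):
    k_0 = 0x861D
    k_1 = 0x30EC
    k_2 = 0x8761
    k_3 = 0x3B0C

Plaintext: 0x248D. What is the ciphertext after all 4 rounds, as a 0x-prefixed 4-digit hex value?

0xF181

s_0 = plaintext = 0x248D
s_1 = Round(s_0, k_0) = 0xFE40
s_2 = Round(s_1, k_1) = 0x1559
s_3 = Round(s_2, k_2) = 0x4721
s_4 = Round(s_3, k_3) = 0xF181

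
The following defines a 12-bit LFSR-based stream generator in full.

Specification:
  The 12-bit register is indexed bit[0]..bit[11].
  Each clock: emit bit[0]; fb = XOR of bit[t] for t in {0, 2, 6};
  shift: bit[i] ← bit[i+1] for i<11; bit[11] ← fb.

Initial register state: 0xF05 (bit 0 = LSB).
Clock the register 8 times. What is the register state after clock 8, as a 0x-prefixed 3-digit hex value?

0xF8F

reg_0 = 0xF05
clock 1: out=1, reg = 0x782
clock 2: out=0, reg = 0x3C1
clock 3: out=1, reg = 0x1E0
clock 4: out=0, reg = 0x8F0
clock 5: out=0, reg = 0xC78
clock 6: out=0, reg = 0xE3C
clock 7: out=0, reg = 0xF1E
clock 8: out=0, reg = 0xF8F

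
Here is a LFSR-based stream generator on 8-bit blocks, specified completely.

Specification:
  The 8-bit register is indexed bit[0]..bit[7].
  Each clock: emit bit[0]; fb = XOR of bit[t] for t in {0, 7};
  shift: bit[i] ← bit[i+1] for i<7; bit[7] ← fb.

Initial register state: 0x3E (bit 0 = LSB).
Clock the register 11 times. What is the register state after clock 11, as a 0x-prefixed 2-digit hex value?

0x3D

reg_0 = 0x3E
clock 1: out=0, reg = 0x1F
clock 2: out=1, reg = 0x8F
clock 3: out=1, reg = 0x47
clock 4: out=1, reg = 0xA3
clock 5: out=1, reg = 0x51
clock 6: out=1, reg = 0xA8
clock 7: out=0, reg = 0xD4
clock 8: out=0, reg = 0xEA
clock 9: out=0, reg = 0xF5
clock 10: out=1, reg = 0x7A
clock 11: out=0, reg = 0x3D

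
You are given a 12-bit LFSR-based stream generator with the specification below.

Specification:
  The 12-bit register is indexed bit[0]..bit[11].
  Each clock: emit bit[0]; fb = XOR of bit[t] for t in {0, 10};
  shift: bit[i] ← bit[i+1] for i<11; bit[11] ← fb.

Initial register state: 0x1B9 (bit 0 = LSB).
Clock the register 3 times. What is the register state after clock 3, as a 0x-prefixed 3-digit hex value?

0xA37

reg_0 = 0x1B9
clock 1: out=1, reg = 0x8DC
clock 2: out=0, reg = 0x46E
clock 3: out=0, reg = 0xA37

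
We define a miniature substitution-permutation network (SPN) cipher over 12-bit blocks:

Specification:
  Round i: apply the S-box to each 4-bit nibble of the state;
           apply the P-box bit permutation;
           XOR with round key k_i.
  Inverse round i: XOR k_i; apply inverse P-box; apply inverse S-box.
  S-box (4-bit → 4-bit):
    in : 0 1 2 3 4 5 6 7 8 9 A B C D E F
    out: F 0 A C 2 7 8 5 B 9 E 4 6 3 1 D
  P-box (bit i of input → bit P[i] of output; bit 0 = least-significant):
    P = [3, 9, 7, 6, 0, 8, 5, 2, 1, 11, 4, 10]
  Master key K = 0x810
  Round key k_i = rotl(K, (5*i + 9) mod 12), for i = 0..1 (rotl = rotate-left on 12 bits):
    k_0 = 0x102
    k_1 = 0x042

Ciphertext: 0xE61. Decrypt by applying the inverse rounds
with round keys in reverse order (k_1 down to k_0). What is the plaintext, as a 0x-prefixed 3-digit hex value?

s_0 = ciphertext = 0xE61
s_1 = InvRound(s_0, k_1) = 0x874
s_2 = InvRound(s_1, k_0) = 0x5A6

0x5A6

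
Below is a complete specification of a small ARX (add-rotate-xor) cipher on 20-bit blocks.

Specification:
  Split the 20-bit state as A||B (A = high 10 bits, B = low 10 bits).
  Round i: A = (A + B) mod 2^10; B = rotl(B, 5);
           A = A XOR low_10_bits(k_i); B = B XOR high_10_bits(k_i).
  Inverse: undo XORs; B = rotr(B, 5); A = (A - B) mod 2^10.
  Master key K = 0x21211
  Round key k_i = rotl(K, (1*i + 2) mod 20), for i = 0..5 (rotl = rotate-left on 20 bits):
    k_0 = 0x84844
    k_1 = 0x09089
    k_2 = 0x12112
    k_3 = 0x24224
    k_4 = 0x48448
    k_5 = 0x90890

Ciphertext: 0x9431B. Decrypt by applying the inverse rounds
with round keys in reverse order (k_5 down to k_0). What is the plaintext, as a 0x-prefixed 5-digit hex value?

s_0 = ciphertext = 0x9431B
s_1 = InvRound(s_0, k_5) = 0xE5B2A
s_2 = InvRound(s_1, k_4) = 0x9B970
s_3 = InvRound(s_2, k_3) = 0x0EC0F
s_4 = InvRound(s_3, k_2) = 0x11CE2
s_5 = InvRound(s_4, k_1) = 0x020C6
s_6 = InvRound(s_5, k_0) = 0x6DA96

0x6DA96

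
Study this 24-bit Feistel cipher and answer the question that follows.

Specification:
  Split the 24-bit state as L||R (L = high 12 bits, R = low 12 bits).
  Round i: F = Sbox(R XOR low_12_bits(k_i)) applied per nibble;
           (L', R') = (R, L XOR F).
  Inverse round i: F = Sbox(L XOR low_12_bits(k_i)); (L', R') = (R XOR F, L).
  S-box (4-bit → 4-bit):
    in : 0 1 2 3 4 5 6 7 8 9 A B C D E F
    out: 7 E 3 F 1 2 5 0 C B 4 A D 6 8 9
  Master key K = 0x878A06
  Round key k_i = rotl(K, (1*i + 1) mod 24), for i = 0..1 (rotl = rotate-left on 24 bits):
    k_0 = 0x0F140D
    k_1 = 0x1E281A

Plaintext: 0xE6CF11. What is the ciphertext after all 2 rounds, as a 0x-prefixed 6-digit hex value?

s_0 = plaintext = 0xE6CF11
s_1 = Round(s_0, k_0) = 0xF11481
s_2 = Round(s_1, k_1) = 0x4812AB

0x4812AB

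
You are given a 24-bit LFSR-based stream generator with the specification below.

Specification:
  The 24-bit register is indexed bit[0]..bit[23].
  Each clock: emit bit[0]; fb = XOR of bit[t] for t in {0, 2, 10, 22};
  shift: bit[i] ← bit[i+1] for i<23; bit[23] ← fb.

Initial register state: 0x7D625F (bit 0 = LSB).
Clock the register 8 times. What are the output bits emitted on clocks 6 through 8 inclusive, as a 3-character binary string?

010

reg_0 = 0x7D625F
clock 1: out=1, reg = 0xBEB12F
clock 2: out=1, reg = 0x5F5897
clock 3: out=1, reg = 0xAFAC4B
clock 4: out=1, reg = 0x57D625
clock 5: out=1, reg = 0x2BEB12
clock 6: out=0, reg = 0x15F589
clock 7: out=1, reg = 0x0AFAC4
clock 8: out=0, reg = 0x857D62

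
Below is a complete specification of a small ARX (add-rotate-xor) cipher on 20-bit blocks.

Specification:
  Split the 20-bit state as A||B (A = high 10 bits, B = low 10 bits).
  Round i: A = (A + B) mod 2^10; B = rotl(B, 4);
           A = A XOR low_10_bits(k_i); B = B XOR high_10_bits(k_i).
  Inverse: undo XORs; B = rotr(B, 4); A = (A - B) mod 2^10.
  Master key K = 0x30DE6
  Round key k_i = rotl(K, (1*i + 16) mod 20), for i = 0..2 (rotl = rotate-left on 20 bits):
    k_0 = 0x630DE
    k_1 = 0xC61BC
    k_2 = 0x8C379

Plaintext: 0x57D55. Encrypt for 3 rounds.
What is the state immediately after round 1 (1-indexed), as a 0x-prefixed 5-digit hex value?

s_0 = plaintext = 0x57D55
s_1 = Round(s_0, k_0) = 0x9A8D9
s_2 = Round(s_1, k_1) = 0xBFE8B
s_3 = Round(s_2, k_2) = 0xBCE8A

0x9A8D9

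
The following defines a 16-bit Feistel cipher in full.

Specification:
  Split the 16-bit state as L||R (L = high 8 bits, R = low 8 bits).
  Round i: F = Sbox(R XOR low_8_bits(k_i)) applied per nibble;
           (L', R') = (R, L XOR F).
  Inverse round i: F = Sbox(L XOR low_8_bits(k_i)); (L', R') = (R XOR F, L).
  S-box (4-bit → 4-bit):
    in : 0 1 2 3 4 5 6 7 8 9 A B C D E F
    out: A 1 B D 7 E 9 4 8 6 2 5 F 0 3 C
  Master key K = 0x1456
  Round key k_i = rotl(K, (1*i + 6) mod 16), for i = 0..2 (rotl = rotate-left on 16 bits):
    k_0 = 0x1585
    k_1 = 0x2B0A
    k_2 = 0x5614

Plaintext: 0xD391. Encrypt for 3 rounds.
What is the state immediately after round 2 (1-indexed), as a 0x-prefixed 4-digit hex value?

s_0 = plaintext = 0xD391
s_1 = Round(s_0, k_0) = 0x91C4
s_2 = Round(s_1, k_1) = 0xC462
s_3 = Round(s_2, k_2) = 0x628D

0xC462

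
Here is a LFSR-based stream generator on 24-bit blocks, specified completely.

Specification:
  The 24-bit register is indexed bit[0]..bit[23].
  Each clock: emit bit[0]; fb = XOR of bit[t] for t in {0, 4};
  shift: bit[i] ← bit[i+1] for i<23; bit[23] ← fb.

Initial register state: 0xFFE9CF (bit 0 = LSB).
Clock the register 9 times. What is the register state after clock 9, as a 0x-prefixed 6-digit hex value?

0xA9FFF4

reg_0 = 0xFFE9CF
clock 1: out=1, reg = 0xFFF4E7
clock 2: out=1, reg = 0xFFFA73
clock 3: out=1, reg = 0x7FFD39
clock 4: out=1, reg = 0x3FFE9C
clock 5: out=0, reg = 0x9FFF4E
clock 6: out=0, reg = 0x4FFFA7
clock 7: out=1, reg = 0xA7FFD3
clock 8: out=1, reg = 0x53FFE9
clock 9: out=1, reg = 0xA9FFF4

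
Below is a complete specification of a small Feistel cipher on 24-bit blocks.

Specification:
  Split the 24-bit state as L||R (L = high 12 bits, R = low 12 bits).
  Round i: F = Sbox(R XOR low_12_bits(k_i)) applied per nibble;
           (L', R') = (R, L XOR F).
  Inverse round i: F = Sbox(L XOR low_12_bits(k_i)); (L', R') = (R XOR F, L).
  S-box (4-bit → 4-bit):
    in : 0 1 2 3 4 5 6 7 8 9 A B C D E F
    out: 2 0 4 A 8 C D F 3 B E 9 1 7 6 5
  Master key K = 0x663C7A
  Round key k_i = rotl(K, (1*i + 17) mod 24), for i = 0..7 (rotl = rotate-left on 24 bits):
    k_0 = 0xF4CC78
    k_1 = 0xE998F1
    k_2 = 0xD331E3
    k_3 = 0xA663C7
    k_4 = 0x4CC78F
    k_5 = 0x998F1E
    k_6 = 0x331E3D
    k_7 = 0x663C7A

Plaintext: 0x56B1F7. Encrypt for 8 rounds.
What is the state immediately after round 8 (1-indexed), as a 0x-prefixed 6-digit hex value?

0x6C96D4

s_0 = plaintext = 0x56B1F7
s_1 = Round(s_0, k_0) = 0x1F725E
s_2 = Round(s_1, k_1) = 0x25EF12
s_3 = Round(s_2, k_2) = 0xF1240E
s_4 = Round(s_3, k_3) = 0x40E009
s_5 = Round(s_4, k_4) = 0x009B33
s_6 = Round(s_5, k_5) = 0xB3384E
s_7 = Round(s_6, k_6) = 0x84E6C9
s_8 = Round(s_7, k_7) = 0x6C96D4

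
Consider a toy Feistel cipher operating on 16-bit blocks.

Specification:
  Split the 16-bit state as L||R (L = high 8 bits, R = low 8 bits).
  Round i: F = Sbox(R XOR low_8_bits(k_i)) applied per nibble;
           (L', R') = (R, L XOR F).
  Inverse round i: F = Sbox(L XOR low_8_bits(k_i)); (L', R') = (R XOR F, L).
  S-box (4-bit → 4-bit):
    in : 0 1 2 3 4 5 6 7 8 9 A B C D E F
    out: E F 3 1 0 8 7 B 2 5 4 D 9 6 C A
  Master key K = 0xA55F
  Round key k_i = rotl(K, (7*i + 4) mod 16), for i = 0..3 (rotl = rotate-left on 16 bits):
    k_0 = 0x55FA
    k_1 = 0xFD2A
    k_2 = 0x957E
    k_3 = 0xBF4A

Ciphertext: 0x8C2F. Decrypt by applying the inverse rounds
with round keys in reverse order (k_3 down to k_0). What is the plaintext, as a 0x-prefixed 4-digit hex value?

s_0 = ciphertext = 0x8C2F
s_1 = InvRound(s_0, k_3) = 0xB88C
s_2 = InvRound(s_1, k_2) = 0x1BB8
s_3 = InvRound(s_2, k_1) = 0xA71B
s_4 = InvRound(s_3, k_0) = 0x9DA7

0x9DA7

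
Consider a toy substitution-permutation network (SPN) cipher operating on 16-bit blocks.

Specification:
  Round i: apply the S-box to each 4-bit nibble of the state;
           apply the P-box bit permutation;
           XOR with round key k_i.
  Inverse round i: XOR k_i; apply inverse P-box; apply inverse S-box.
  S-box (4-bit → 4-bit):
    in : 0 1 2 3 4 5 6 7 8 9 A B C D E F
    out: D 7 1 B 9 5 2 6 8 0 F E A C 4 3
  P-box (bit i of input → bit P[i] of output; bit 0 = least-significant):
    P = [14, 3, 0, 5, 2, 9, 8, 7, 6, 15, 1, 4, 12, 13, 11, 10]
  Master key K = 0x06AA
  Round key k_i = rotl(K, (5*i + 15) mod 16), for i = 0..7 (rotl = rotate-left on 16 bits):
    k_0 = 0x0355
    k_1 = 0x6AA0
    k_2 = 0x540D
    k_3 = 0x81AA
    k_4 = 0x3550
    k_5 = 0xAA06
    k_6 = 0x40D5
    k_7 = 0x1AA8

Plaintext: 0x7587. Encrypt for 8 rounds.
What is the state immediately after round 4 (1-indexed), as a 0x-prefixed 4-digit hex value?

0x3FA5

s_0 = plaintext = 0x7587
s_1 = Round(s_0, k_0) = 0x2B9E
s_2 = Round(s_1, k_1) = 0xFAB3
s_3 = Round(s_2, k_2) = 0xA7F7
s_4 = Round(s_3, k_3) = 0x3FA5
s_5 = Round(s_4, k_4) = 0xC295
s_6 = Round(s_5, k_5) = 0xCE47
s_7 = Round(s_6, k_6) = 0x645A
s_8 = Round(s_7, k_7) = 0x7BD5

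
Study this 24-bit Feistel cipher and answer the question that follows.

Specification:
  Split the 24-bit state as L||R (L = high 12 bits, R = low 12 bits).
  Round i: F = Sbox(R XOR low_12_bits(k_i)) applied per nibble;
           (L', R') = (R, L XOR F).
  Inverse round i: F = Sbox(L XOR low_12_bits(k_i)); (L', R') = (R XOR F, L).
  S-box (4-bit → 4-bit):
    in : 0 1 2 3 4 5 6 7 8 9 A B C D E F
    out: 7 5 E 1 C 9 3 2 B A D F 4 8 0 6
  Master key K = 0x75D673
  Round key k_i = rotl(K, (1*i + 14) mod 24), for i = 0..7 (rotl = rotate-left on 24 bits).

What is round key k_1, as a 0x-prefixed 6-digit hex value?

K = 0x75D673
k_0 = rotl(K, (1*0+14) mod 24) = rotl(K, 14) = 0x9CDD75
k_1 = rotl(K, (1*1+14) mod 24) = rotl(K, 15) = 0x39BAEB

0x39BAEB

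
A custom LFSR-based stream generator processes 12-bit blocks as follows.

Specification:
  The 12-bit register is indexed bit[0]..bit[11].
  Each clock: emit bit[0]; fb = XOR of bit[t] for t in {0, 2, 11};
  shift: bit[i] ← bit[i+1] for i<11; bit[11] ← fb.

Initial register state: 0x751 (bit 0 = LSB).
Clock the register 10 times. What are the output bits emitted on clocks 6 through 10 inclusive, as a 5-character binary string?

reg_0 = 0x751
clock 1: out=1, reg = 0xBA8
clock 2: out=0, reg = 0xDD4
clock 3: out=0, reg = 0x6EA
clock 4: out=0, reg = 0x375
clock 5: out=1, reg = 0x1BA
clock 6: out=0, reg = 0x0DD
clock 7: out=1, reg = 0x06E
clock 8: out=0, reg = 0x837
clock 9: out=1, reg = 0xC1B
clock 10: out=1, reg = 0x60D

01011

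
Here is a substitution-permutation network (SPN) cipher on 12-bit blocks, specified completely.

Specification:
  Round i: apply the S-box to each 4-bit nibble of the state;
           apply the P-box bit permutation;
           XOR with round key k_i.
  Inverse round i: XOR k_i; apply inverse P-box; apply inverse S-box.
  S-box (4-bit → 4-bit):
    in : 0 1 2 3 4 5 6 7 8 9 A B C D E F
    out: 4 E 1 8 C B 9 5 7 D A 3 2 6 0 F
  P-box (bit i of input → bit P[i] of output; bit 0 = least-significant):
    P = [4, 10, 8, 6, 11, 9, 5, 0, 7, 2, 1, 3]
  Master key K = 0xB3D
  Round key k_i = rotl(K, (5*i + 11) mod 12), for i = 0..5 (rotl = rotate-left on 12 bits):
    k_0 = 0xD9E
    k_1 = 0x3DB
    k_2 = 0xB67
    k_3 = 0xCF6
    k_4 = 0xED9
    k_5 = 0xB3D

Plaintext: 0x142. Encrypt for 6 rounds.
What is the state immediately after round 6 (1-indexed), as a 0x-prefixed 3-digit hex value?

s_0 = plaintext = 0x142
s_1 = Round(s_0, k_0) = 0xDA1
s_2 = Round(s_1, k_1) = 0x49C
s_3 = Round(s_2, k_2) = 0x74C
s_4 = Round(s_3, k_3) = 0x855
s_5 = Round(s_4, k_4) = 0x00E
s_6 = Round(s_5, k_5) = 0xB1F

0xB1F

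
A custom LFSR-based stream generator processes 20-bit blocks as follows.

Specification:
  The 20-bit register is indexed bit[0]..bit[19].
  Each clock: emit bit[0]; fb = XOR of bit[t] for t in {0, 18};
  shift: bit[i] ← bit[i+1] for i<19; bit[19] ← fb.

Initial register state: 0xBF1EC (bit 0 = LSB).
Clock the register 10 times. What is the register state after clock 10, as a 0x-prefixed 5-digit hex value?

reg_0 = 0xBF1EC
clock 1: out=0, reg = 0x5F8F6
clock 2: out=0, reg = 0xAFC7B
clock 3: out=1, reg = 0xD7E3D
clock 4: out=1, reg = 0x6BF1E
clock 5: out=0, reg = 0xB5F8F
clock 6: out=1, reg = 0xDAFC7
clock 7: out=1, reg = 0x6D7E3
clock 8: out=1, reg = 0x36BF1
clock 9: out=1, reg = 0x9B5F8
clock 10: out=0, reg = 0x4DAFC

0x4DAFC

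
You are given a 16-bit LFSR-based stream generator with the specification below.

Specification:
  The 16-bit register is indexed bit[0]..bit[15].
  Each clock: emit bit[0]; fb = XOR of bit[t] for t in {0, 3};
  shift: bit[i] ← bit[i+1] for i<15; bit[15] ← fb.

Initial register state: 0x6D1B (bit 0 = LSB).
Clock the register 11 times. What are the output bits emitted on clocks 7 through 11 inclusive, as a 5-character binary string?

reg_0 = 0x6D1B
clock 1: out=1, reg = 0x368D
clock 2: out=1, reg = 0x1B46
clock 3: out=0, reg = 0x0DA3
clock 4: out=1, reg = 0x86D1
clock 5: out=1, reg = 0xC368
clock 6: out=0, reg = 0xE1B4
clock 7: out=0, reg = 0x70DA
clock 8: out=0, reg = 0xB86D
clock 9: out=1, reg = 0x5C36
clock 10: out=0, reg = 0x2E1B
clock 11: out=1, reg = 0x170D

00101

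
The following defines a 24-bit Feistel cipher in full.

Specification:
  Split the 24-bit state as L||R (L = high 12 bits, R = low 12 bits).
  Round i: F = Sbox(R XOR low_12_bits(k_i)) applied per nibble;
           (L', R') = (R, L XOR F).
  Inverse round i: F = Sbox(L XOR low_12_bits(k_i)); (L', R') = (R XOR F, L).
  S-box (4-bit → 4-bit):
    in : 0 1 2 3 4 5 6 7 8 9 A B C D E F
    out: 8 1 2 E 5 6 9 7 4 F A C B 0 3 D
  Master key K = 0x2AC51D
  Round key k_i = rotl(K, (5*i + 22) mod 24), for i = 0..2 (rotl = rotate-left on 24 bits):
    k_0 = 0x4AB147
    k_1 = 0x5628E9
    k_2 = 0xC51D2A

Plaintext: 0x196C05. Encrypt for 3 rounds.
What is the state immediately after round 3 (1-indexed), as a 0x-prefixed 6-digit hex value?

0x325249

s_0 = plaintext = 0x196C05
s_1 = Round(s_0, k_0) = 0xC051C4
s_2 = Round(s_1, k_1) = 0x1C4325
s_3 = Round(s_2, k_2) = 0x325249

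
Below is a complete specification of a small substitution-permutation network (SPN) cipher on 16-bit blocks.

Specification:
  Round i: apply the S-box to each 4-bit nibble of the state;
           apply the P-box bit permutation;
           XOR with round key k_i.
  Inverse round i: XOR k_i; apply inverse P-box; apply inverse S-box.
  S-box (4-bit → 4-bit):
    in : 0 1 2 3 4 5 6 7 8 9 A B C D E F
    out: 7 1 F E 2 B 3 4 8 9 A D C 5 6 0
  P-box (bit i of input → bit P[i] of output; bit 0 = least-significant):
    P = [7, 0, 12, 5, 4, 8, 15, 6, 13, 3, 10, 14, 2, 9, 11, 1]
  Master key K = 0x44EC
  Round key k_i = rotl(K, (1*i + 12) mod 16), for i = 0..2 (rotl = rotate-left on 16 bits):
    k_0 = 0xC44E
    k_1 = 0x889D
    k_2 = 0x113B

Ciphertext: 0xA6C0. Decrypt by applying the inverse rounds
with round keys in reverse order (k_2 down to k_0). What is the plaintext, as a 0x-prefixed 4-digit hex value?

0xA59E

s_0 = ciphertext = 0xA6C0
s_1 = InvRound(s_0, k_2) = 0xA022
s_2 = InvRound(s_1, k_1) = 0xB615
s_3 = InvRound(s_2, k_0) = 0xA59E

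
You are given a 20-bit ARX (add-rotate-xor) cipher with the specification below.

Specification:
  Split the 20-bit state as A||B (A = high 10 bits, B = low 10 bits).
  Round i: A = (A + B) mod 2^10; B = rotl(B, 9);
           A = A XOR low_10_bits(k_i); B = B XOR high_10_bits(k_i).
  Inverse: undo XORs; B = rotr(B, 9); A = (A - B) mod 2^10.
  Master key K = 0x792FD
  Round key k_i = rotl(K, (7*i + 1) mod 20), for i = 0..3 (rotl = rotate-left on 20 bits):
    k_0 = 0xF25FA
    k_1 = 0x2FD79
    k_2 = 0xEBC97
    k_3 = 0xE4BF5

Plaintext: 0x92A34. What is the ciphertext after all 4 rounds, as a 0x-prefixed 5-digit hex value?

s_0 = plaintext = 0x92A34
s_1 = Round(s_0, k_0) = 0x612D3
s_2 = Round(s_1, k_1) = 0x4BBD6
s_3 = Round(s_2, k_2) = 0x64E44
s_4 = Round(s_3, k_3) = 0x08AB0

0x08AB0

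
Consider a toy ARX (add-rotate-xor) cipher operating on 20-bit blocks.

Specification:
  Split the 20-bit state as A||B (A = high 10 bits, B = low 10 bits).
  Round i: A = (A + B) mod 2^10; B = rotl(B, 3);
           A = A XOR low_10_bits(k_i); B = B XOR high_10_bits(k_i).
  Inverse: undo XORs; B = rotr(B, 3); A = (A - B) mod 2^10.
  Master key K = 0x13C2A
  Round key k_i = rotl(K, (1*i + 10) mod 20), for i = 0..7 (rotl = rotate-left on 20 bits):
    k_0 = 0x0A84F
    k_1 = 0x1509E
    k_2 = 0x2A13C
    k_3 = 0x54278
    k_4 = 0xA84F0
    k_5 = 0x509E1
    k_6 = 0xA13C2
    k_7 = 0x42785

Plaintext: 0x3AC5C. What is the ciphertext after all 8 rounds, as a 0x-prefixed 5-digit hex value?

0xB172C

s_0 = plaintext = 0x3AC5C
s_1 = Round(s_0, k_0) = 0x422CA
s_2 = Round(s_1, k_1) = 0xD3201
s_3 = Round(s_2, k_2) = 0x1C4A4
s_4 = Round(s_3, k_3) = 0xDB471
s_5 = Round(s_4, k_4) = 0xCB929
s_6 = Round(s_5, k_5) = 0x6D808
s_7 = Round(s_6, k_6) = 0x9F2C4
s_8 = Round(s_7, k_7) = 0xB172C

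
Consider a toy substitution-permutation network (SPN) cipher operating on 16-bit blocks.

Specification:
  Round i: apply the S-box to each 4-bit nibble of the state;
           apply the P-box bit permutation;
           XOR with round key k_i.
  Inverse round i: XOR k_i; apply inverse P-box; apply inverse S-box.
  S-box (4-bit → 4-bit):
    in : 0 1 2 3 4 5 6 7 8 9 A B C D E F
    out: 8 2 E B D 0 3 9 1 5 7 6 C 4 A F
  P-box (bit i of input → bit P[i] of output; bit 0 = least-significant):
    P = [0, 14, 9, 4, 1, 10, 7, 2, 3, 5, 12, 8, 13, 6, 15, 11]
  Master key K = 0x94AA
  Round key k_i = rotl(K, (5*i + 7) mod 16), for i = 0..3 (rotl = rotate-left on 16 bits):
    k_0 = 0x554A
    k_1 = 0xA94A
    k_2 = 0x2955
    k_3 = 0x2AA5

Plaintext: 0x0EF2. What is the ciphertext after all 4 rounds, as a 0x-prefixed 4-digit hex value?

0xAD57

s_0 = plaintext = 0x0EF2
s_1 = Round(s_0, k_0) = 0x1AFC
s_2 = Round(s_1, k_1) = 0xBFB4
s_3 = Round(s_2, k_2) = 0xBEAC
s_4 = Round(s_3, k_3) = 0xAD57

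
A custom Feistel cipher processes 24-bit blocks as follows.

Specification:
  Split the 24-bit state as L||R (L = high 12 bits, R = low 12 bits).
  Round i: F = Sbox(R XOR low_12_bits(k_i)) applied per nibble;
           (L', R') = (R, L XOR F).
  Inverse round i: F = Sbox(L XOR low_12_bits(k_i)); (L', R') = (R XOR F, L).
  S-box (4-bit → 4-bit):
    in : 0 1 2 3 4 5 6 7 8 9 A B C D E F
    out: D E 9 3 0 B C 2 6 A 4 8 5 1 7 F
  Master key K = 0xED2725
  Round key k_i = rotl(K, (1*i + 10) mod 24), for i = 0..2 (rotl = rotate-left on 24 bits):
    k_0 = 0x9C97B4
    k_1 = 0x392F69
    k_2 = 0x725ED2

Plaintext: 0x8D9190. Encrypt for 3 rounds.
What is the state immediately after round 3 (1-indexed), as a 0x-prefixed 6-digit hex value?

0x90D656

s_0 = plaintext = 0x8D9190
s_1 = Round(s_0, k_0) = 0x190449
s_2 = Round(s_1, k_1) = 0x44990D
s_3 = Round(s_2, k_2) = 0x90D656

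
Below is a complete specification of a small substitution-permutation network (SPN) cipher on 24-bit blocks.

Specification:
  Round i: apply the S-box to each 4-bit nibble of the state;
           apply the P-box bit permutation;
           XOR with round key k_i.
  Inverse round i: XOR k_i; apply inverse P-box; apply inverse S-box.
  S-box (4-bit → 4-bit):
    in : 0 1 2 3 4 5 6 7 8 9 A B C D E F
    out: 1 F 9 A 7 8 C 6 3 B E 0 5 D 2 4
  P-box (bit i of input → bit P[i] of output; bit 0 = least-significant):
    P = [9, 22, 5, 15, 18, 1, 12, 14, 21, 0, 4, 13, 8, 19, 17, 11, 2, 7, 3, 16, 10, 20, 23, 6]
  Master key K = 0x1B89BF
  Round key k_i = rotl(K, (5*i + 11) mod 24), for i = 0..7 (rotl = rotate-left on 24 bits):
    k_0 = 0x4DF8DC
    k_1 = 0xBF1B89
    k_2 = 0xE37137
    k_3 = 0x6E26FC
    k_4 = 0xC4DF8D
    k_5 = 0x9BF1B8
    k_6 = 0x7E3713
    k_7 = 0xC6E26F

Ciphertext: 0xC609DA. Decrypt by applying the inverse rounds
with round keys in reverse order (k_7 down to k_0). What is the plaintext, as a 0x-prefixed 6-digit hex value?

0x20E85F

s_0 = ciphertext = 0xC609DA
s_1 = InvRound(s_0, k_7) = 0xB82A5D
s_2 = InvRound(s_1, k_6) = 0xDCDB4E
s_3 = InvRound(s_2, k_5) = 0x596684
s_4 = InvRound(s_3, k_4) = 0x7693C5
s_5 = InvRound(s_4, k_3) = 0x8F8AF6
s_6 = InvRound(s_5, k_2) = 0x5E99D9
s_7 = InvRound(s_6, k_1) = 0x65BCB9
s_8 = InvRound(s_7, k_0) = 0x20E85F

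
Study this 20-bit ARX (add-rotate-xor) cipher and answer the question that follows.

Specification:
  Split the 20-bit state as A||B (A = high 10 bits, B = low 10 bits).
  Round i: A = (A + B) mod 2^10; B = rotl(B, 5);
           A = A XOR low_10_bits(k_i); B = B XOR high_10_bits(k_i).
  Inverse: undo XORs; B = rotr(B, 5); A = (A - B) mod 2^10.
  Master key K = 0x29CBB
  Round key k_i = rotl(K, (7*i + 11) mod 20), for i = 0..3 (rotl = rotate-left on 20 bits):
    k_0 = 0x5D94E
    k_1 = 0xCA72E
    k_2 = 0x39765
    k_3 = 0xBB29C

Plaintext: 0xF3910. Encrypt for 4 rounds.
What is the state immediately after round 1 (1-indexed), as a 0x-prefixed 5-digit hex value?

s_0 = plaintext = 0xF3910
s_1 = Round(s_0, k_0) = 0x6437E
s_2 = Round(s_1, k_1) = 0x880F2
s_3 = Round(s_2, k_2) = 0x1DEA2
s_4 = Round(s_3, k_3) = 0x616B9

0x6437E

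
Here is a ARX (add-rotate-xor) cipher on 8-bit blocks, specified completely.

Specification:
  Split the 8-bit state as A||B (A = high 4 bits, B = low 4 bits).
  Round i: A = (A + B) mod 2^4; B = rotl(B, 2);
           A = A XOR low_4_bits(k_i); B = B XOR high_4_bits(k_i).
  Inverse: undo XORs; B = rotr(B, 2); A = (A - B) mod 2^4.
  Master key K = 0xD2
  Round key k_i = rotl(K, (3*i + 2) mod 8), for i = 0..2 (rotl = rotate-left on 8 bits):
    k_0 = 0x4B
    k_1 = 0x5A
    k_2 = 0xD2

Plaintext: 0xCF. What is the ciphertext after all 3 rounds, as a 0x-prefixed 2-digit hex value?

0xE3

s_0 = plaintext = 0xCF
s_1 = Round(s_0, k_0) = 0x0B
s_2 = Round(s_1, k_1) = 0x1B
s_3 = Round(s_2, k_2) = 0xE3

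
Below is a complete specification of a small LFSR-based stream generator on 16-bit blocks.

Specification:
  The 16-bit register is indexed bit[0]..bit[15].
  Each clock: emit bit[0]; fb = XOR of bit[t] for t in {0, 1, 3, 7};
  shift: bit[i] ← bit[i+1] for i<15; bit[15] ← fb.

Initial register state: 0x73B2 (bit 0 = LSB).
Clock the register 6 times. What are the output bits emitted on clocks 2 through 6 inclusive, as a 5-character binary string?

reg_0 = 0x73B2
clock 1: out=0, reg = 0x39D9
clock 2: out=1, reg = 0x9CEC
clock 3: out=0, reg = 0x4E76
clock 4: out=0, reg = 0xA73B
clock 5: out=1, reg = 0xD39D
clock 6: out=1, reg = 0xE9CE

10011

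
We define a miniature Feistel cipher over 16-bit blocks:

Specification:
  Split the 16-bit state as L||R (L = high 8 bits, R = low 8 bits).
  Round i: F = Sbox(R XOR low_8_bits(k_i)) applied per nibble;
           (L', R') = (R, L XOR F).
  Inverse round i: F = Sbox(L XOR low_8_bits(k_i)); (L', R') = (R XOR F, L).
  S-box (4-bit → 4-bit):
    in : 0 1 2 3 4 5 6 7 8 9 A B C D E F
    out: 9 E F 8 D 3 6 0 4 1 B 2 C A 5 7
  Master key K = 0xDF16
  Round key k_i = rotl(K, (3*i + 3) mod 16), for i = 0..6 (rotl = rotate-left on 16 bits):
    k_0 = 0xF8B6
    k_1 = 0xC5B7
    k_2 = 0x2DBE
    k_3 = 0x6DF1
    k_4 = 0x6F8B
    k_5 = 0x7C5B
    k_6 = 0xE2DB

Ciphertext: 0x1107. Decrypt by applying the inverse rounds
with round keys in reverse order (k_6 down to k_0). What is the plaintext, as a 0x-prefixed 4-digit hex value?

s_0 = ciphertext = 0x1107
s_1 = InvRound(s_0, k_6) = 0xCC11
s_2 = InvRound(s_1, k_5) = 0x01CC
s_3 = InvRound(s_2, k_4) = 0x8701
s_4 = InvRound(s_3, k_3) = 0x0787
s_5 = InvRound(s_4, k_2) = 0xA607
s_6 = InvRound(s_5, k_1) = 0xE9A6
s_7 = InvRound(s_6, k_0) = 0x91E9

0x91E9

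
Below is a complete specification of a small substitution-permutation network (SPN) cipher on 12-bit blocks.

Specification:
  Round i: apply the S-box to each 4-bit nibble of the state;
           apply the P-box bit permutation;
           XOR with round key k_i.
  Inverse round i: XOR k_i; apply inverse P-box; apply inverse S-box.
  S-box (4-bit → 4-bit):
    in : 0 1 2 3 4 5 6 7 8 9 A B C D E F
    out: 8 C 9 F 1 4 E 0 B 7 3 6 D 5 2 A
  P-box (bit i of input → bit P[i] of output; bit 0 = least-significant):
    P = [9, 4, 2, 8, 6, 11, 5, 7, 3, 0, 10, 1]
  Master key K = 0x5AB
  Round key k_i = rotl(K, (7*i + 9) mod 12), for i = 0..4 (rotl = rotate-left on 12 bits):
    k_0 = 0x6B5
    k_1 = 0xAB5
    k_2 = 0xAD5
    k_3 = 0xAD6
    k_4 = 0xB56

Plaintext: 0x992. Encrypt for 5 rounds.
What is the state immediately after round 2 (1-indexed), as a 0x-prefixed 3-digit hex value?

0xDD8

s_0 = plaintext = 0x992
s_1 = Round(s_0, k_0) = 0x9DC
s_2 = Round(s_1, k_1) = 0xDD8
s_3 = Round(s_2, k_2) = 0xDAD
s_4 = Round(s_3, k_3) = 0x49A
s_5 = Round(s_4, k_4) = 0x12E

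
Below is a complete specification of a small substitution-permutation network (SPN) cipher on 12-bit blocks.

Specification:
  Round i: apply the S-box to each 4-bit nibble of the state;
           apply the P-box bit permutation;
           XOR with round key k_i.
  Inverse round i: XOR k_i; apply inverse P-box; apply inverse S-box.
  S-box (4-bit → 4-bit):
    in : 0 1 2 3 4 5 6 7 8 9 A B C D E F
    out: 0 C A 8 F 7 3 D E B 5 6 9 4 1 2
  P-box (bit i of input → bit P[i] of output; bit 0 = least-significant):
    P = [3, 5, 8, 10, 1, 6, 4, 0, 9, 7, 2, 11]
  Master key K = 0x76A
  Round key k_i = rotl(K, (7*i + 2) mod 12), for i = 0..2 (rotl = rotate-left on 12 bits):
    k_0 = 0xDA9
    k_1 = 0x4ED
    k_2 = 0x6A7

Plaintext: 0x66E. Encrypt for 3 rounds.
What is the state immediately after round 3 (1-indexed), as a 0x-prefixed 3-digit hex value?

s_0 = plaintext = 0x66E
s_1 = Round(s_0, k_0) = 0xF63
s_2 = Round(s_1, k_1) = 0x02F
s_3 = Round(s_2, k_2) = 0x6C6

0x6C6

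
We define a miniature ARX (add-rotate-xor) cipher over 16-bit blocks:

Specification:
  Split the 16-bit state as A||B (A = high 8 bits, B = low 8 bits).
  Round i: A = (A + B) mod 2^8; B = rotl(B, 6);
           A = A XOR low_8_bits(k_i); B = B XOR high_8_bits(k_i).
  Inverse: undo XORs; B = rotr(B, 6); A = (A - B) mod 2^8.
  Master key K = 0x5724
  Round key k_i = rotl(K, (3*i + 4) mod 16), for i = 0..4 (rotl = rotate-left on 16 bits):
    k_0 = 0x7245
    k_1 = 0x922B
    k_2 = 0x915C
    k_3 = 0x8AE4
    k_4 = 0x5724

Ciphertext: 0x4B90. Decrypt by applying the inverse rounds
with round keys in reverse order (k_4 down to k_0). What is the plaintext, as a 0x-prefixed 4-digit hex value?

s_0 = ciphertext = 0x4B90
s_1 = InvRound(s_0, k_4) = 0x501F
s_2 = InvRound(s_1, k_3) = 0x5E56
s_3 = InvRound(s_2, k_2) = 0xE31F
s_4 = InvRound(s_3, k_1) = 0x9236
s_5 = InvRound(s_4, k_0) = 0xC611

0xC611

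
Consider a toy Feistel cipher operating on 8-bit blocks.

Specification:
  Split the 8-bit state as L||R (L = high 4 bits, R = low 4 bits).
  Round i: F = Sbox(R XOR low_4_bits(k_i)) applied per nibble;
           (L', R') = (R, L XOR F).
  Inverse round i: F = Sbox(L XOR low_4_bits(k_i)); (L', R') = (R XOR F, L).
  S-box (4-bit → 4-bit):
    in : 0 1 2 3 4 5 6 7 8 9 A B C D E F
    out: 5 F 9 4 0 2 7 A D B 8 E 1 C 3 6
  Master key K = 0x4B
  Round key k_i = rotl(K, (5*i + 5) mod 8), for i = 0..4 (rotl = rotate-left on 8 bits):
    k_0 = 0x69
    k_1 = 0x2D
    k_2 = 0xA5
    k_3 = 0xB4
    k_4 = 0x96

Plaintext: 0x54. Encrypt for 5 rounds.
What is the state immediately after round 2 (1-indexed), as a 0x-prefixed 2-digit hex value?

0x94

s_0 = plaintext = 0x54
s_1 = Round(s_0, k_0) = 0x49
s_2 = Round(s_1, k_1) = 0x94
s_3 = Round(s_2, k_2) = 0x46
s_4 = Round(s_3, k_3) = 0x6D
s_5 = Round(s_4, k_4) = 0xD8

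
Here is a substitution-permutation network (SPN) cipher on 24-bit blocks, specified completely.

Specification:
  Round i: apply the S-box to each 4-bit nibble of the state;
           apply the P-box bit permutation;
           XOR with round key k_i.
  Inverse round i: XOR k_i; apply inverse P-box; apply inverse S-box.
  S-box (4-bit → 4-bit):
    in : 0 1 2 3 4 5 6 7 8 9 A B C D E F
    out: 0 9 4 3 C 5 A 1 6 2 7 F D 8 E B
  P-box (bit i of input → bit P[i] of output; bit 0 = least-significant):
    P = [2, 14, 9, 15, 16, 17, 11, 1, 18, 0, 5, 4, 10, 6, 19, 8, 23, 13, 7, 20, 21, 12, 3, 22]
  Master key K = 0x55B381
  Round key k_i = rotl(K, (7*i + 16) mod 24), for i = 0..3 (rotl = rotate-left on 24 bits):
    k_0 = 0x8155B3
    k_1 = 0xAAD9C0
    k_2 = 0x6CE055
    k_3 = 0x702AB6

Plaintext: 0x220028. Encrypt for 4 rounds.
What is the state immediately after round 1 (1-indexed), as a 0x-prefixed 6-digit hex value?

s_0 = plaintext = 0x220028
s_1 = Round(s_0, k_0) = 0x811F3B
s_2 = Round(s_1, k_1) = 0x3D0EDD
s_3 = Round(s_2, k_2) = 0x5C7066
s_4 = Round(s_3, k_3) = 0xC2EE3C

0x811F3B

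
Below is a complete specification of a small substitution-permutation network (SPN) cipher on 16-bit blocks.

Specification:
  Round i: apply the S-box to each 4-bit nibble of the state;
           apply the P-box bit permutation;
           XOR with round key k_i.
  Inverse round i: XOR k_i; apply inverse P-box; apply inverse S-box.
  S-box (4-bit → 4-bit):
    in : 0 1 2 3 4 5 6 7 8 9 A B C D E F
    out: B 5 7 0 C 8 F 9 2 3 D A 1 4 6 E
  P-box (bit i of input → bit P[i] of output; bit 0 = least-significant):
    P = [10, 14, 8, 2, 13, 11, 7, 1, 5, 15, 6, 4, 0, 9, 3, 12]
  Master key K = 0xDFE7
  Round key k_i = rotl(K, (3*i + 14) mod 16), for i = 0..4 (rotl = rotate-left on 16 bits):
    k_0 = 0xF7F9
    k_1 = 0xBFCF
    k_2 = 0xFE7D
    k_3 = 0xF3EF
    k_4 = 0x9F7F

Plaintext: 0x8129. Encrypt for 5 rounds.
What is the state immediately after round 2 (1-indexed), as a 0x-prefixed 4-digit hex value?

0x596E

s_0 = plaintext = 0x8129
s_1 = Round(s_0, k_0) = 0x9919
s_2 = Round(s_1, k_1) = 0x596E
s_3 = Round(s_2, k_2) = 0x07DF
s_4 = Round(s_3, k_3) = 0xA05A
s_5 = Round(s_4, k_4) = 0x0A40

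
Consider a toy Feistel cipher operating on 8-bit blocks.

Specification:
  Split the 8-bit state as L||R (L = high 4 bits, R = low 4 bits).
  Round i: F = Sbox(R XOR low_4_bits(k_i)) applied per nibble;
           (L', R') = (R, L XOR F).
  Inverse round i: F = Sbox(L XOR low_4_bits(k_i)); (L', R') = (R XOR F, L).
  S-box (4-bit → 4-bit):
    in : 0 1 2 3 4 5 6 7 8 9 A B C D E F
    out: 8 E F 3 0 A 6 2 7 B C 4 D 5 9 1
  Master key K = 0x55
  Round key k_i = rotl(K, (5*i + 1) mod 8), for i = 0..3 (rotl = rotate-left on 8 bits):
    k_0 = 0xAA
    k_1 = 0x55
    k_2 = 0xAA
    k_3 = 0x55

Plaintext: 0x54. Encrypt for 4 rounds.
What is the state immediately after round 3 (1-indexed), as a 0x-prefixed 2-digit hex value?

s_0 = plaintext = 0x54
s_1 = Round(s_0, k_0) = 0x4C
s_2 = Round(s_1, k_1) = 0xCF
s_3 = Round(s_2, k_2) = 0xF6
s_4 = Round(s_3, k_3) = 0x6C

0xF6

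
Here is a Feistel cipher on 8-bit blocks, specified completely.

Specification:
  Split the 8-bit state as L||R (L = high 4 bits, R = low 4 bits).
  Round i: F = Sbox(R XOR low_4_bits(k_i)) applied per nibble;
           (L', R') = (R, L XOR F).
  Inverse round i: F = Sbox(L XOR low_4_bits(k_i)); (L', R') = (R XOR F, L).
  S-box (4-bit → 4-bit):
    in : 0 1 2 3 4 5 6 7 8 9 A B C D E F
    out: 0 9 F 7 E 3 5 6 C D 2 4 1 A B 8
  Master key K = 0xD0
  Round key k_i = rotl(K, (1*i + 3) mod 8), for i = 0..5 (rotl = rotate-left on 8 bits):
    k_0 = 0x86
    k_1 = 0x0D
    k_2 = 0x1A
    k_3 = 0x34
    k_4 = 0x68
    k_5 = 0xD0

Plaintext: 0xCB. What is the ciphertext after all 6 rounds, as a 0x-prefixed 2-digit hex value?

0xED

s_0 = plaintext = 0xCB
s_1 = Round(s_0, k_0) = 0xB6
s_2 = Round(s_1, k_1) = 0x6F
s_3 = Round(s_2, k_2) = 0xF5
s_4 = Round(s_3, k_3) = 0x56
s_5 = Round(s_4, k_4) = 0x6E
s_6 = Round(s_5, k_5) = 0xED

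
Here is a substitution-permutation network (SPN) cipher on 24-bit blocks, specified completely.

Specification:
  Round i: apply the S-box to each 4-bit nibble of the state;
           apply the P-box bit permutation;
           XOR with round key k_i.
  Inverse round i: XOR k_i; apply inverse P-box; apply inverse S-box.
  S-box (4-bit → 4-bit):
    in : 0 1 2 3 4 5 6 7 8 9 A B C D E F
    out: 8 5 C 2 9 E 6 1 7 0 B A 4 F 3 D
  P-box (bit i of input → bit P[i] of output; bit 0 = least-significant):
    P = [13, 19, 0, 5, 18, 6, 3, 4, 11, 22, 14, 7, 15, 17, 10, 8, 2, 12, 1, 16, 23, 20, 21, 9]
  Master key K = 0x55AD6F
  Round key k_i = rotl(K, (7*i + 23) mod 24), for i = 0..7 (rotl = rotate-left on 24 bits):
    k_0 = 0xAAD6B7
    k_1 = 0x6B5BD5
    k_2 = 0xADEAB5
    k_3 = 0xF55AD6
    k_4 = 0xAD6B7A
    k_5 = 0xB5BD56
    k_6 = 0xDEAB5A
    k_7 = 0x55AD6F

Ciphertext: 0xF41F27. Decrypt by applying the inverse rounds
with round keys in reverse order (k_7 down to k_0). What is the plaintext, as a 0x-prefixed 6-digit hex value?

s_0 = ciphertext = 0xF41F27
s_1 = InvRound(s_0, k_7) = 0xFB7967
s_2 = InvRound(s_1, k_6) = 0x2A7CF2
s_3 = InvRound(s_2, k_5) = 0xE4A27B
s_4 = InvRound(s_3, k_4) = 0x904896
s_5 = InvRound(s_4, k_3) = 0x2B93E9
s_6 = InvRound(s_5, k_2) = 0x7EB1D7
s_7 = InvRound(s_6, k_1) = 0xB27177
s_8 = InvRound(s_7, k_0) = 0xB9F03E

0xB9F03E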